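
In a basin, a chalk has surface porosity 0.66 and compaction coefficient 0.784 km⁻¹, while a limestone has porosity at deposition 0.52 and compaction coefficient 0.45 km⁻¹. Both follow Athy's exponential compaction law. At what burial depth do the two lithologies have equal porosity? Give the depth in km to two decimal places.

0.71 km

Set φ₀ₐ e^(−cₐZ) = φ₀ᵦ e^(−cᵦZ) ⇒ ln(φ₀ₐ/φ₀ᵦ) = (cₐ − cᵦ)·Z
Z = ln(0.66/0.52) / (0.784 − 0.45) = 0.2384 / 0.334 = 0.714 km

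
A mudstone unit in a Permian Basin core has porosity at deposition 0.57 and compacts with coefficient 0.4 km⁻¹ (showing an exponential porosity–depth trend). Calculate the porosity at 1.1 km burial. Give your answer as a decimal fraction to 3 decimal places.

0.367

φ = φ₀·exp(−β·z) = 0.57 × exp(−0.4 × 1.1) = 0.57 × exp(−0.44)
  = 0.57 × 0.6440 = 0.3671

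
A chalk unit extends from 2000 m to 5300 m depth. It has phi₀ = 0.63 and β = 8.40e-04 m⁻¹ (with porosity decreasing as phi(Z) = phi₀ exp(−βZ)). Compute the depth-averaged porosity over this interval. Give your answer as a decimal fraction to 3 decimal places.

Working in km (1 km = 1000 m; β in km⁻¹ = β in m⁻¹ × 1000):
⟨phi⟩ = (1/(Z₂−Z₁)) ∫ phi₀ e^(−βZ) dZ = phi₀·(e^(−β·Z₁) − e^(−β·Z₂)) / (β·(Z₂−Z₁))
e^(−0.84×2) = 0.1864; e^(−0.84×5.3) = 0.0117
⟨phi⟩ = 0.63 × (0.1864 − 0.0117) / (0.84 × 3.3) = 0.63 × 0.0630 = 0.0397

0.040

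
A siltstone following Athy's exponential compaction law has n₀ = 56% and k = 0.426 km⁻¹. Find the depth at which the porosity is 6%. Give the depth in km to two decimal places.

Invert Athy's law: z = ln(n₀/n) / k
z = ln(0.56/0.06) / 0.426 = ln(9.333) / 0.426 = 2.2336 / 0.426 = 5.243 km

5.24 km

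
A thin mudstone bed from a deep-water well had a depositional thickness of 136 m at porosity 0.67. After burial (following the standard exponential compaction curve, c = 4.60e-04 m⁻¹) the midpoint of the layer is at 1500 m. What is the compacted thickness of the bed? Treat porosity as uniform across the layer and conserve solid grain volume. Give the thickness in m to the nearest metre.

68 m

Working in km (1 km = 1000 m; c in km⁻¹ = c in m⁻¹ × 1000):
Porosity at 1.5 km: φ = 0.67·exp(−0.46×1.5) = 0.3361
Solid-volume conservation: h(1−φ) = h₀(1−φ₀) ⇒ h = h₀·(1−φ₀)/(1−φ)
h = 0.136 × (1 − 0.67)/(1 − 0.3361) = 0.136 × 0.4970 = 0.0676 km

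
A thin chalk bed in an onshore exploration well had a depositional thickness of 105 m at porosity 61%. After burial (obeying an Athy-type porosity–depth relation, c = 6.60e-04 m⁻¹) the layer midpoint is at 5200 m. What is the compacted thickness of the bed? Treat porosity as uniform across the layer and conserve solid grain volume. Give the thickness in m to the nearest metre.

Working in km (1 km = 1000 m; c in km⁻¹ = c in m⁻¹ × 1000):
Porosity at 5.2 km: φ = 0.61·exp(−0.66×5.2) = 0.0197
Solid-volume conservation: h(1−φ) = h₀(1−φ₀) ⇒ h = h₀·(1−φ₀)/(1−φ)
h = 0.105 × (1 − 0.61)/(1 − 0.0197) = 0.105 × 0.3978 = 0.0418 km

42 m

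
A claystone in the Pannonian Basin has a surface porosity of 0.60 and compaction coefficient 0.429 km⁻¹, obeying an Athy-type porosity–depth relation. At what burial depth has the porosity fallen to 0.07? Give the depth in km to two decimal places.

5.01 km

Invert Athy's law: d = ln(phi₀/phi) / k
d = ln(0.6/0.07) / 0.429 = ln(8.571) / 0.429 = 2.1484 / 0.429 = 5.008 km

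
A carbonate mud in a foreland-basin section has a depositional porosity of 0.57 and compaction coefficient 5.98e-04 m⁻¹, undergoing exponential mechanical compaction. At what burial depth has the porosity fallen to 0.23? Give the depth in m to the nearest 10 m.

Working in km (1 km = 1000 m; c in km⁻¹ = c in m⁻¹ × 1000):
Invert Athy's law: d = ln(φ₀/φ) / c
d = ln(0.57/0.23) / 0.598 = ln(2.478) / 0.598 = 0.9076 / 0.598 = 1.518 km

1520 m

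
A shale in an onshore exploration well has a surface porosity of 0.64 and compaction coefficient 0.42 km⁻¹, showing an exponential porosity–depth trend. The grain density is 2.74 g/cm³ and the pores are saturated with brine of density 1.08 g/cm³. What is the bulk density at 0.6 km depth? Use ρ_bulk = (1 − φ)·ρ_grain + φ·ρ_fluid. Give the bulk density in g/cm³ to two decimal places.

1.91 g/cm³

Porosity at depth: n = 0.64·exp(−0.42×0.6) = 0.64×0.7772 = 0.4974
Bulk density: ρ_b = (1−n)ρ_g + n·ρ_f = 0.5026×2.74 + 0.4974×1.08
       = 1.377 + 0.537 = 1.914 g/cm³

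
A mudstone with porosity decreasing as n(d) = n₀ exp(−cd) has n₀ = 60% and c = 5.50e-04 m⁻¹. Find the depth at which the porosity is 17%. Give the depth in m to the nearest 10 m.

Working in km (1 km = 1000 m; c in km⁻¹ = c in m⁻¹ × 1000):
Invert Athy's law: d = ln(n₀/n) / c
d = ln(0.6/0.17) / 0.55 = ln(3.529) / 0.55 = 1.2611 / 0.55 = 2.293 km

2290 m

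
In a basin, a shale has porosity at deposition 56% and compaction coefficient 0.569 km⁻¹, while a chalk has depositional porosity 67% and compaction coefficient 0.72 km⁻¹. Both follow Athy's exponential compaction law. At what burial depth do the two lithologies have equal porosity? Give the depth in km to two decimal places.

Set n₀ₐ e^(−kₐZ) = n₀ᵦ e^(−kᵦZ) ⇒ ln(n₀ₐ/n₀ᵦ) = (kₐ − kᵦ)·Z
Z = ln(0.56/0.67) / (0.569 − 0.72) = -0.1793 / -0.151 = 1.188 km

1.19 km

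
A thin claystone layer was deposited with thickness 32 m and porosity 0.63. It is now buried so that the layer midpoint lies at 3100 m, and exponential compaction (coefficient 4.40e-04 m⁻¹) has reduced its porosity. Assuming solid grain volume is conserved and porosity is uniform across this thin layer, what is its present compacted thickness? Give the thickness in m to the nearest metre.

Working in km (1 km = 1000 m; k in km⁻¹ = k in m⁻¹ × 1000):
Porosity at 3.1 km: φ = 0.63·exp(−0.44×3.1) = 0.1611
Solid-volume conservation: h(1−φ) = h₀(1−φ₀) ⇒ h = h₀·(1−φ₀)/(1−φ)
h = 0.032 × (1 − 0.63)/(1 − 0.1611) = 0.032 × 0.4410 = 0.0141 km

14 m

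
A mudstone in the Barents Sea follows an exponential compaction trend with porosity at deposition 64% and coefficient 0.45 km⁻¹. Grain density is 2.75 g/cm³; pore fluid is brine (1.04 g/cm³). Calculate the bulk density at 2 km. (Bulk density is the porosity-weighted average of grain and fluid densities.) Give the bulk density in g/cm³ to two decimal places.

Porosity at depth: phi = 0.64·exp(−0.45×2) = 0.64×0.4066 = 0.2602
Bulk density: ρ_b = (1−phi)ρ_g + phi·ρ_f = 0.7398×2.75 + 0.2602×1.04
       = 2.034 + 0.271 = 2.305 g/cm³

2.31 g/cm³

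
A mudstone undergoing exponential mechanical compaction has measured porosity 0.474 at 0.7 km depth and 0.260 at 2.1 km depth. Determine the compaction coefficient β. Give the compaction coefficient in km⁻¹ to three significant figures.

Athy: n(d) = n₀ e^(−βd) ⇒ n₁/n₂ = e^{β(d₂−d₁)} ⇒ β = ln(n₁/n₂)/(d₂−d₁)
β = ln(0.474/0.26) / (2.1 − 0.7) = ln(1.823) / 1.4 = 0.6005 / 1.4 = 0.4289 km⁻¹

0.429 km⁻¹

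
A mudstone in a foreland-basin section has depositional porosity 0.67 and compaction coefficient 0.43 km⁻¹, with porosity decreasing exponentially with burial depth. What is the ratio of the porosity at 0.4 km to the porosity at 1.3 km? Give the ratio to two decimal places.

phi(Z₁)/phi(Z₂) = e^(−c·Z₁)/e^(−c·Z₂) = e^{c(Z₂−Z₁)}
= exp(0.43 × 0.9) = exp(0.387) = 1.4726

1.47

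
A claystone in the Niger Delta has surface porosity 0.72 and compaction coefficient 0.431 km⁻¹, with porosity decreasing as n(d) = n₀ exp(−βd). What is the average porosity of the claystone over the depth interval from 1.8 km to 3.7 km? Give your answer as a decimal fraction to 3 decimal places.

0.226

⟨n⟩ = (1/(d₂−d₁)) ∫ n₀ e^(−βd) dd = n₀·(e^(−β·d₁) − e^(−β·d₂)) / (β·(d₂−d₁))
e^(−0.431×1.8) = 0.4603; e^(−0.431×3.7) = 0.2030
⟨n⟩ = 0.72 × (0.4603 − 0.2030) / (0.431 × 1.9) = 0.72 × 0.3143 = 0.2263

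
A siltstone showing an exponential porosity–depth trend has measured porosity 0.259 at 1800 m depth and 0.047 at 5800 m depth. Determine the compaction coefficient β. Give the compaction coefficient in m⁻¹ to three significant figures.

0.000427 m⁻¹

Working in km (1 km = 1000 m; β in km⁻¹ = β in m⁻¹ × 1000):
Athy: n(d) = n₀ e^(−βd) ⇒ n₁/n₂ = e^{β(d₂−d₁)} ⇒ β = ln(n₁/n₂)/(d₂−d₁)
β = ln(0.259/0.047) / (5.8 − 1.8) = ln(5.511) / 4 = 1.7067 / 4 = 0.4267 km⁻¹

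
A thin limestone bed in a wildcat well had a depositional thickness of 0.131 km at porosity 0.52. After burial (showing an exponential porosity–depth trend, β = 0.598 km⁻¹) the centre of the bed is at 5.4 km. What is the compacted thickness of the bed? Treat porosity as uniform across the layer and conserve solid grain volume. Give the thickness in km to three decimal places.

Porosity at 5.4 km: n = 0.52·exp(−0.598×5.4) = 0.0206
Solid-volume conservation: h(1−n) = h₀(1−n₀) ⇒ h = h₀·(1−n₀)/(1−n)
h = 0.131 × (1 − 0.52)/(1 − 0.0206) = 0.131 × 0.4901 = 0.0642 km

0.064 km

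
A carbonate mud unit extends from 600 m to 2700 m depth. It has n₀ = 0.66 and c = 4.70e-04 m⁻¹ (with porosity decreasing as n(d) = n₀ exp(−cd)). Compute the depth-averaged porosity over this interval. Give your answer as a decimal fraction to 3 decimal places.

Working in km (1 km = 1000 m; c in km⁻¹ = c in m⁻¹ × 1000):
⟨n⟩ = (1/(d₂−d₁)) ∫ n₀ e^(−cd) dd = n₀·(e^(−c·d₁) − e^(−c·d₂)) / (c·(d₂−d₁))
e^(−0.47×0.6) = 0.7543; e^(−0.47×2.7) = 0.2811
⟨n⟩ = 0.66 × (0.7543 − 0.2811) / (0.47 × 2.1) = 0.66 × 0.4794 = 0.3164

0.316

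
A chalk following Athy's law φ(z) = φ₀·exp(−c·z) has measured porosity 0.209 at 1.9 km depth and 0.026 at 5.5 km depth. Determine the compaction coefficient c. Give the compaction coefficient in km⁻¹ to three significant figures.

Athy: φ(z) = φ₀ e^(−cz) ⇒ φ₁/φ₂ = e^{c(z₂−z₁)} ⇒ c = ln(φ₁/φ₂)/(z₂−z₁)
c = ln(0.209/0.026) / (5.5 − 1.9) = ln(8.038) / 3.6 = 2.0842 / 3.6 = 0.579 km⁻¹

0.579 km⁻¹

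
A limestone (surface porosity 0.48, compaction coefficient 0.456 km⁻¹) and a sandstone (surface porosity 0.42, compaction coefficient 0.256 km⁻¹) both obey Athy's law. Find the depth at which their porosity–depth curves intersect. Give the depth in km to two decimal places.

Set φ₀ₐ e^(−βₐd) = φ₀ᵦ e^(−βᵦd) ⇒ ln(φ₀ₐ/φ₀ᵦ) = (βₐ − βᵦ)·d
d = ln(0.48/0.42) / (0.456 − 0.256) = 0.1335 / 0.2 = 0.668 km

0.67 km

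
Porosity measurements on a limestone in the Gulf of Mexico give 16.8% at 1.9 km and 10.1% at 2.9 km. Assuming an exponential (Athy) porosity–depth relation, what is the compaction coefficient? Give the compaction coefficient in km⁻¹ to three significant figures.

Athy: phi(d) = phi₀ e^(−cd) ⇒ phi₁/phi₂ = e^{c(d₂−d₁)} ⇒ c = ln(phi₁/phi₂)/(d₂−d₁)
c = ln(0.168/0.101) / (2.9 − 1.9) = ln(1.663) / 1 = 0.5088 / 1 = 0.5088 km⁻¹

0.509 km⁻¹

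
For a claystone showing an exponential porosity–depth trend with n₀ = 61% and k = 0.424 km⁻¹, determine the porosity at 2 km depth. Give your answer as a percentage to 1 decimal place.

26.1%

n = n₀·exp(−k·Z) = 0.61 × exp(−0.424 × 2) = 0.61 × exp(−0.848)
  = 0.61 × 0.4283 = 0.2612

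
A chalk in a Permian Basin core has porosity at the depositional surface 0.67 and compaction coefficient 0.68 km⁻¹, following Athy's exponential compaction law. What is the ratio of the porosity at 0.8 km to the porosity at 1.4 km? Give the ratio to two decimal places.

n(d₁)/n(d₂) = e^(−k·d₁)/e^(−k·d₂) = e^{k(d₂−d₁)}
= exp(0.68 × 0.6) = exp(0.408) = 1.5038

1.50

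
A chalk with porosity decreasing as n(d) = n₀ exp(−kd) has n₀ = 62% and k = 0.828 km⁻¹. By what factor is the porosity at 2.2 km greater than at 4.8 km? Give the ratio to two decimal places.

n(d₁)/n(d₂) = e^(−k·d₁)/e^(−k·d₂) = e^{k(d₂−d₁)}
= exp(0.828 × 2.6) = exp(2.153) = 8.6089

8.61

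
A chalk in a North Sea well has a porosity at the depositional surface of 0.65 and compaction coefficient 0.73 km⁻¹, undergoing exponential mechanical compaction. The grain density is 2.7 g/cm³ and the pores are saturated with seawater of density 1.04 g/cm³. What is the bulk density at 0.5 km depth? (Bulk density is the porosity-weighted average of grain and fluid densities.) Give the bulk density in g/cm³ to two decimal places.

1.95 g/cm³

Porosity at depth: phi = 0.65·exp(−0.73×0.5) = 0.65×0.6942 = 0.4512
Bulk density: ρ_b = (1−phi)ρ_g + phi·ρ_f = 0.5488×2.7 + 0.4512×1.04
       = 1.482 + 0.469 = 1.951 g/cm³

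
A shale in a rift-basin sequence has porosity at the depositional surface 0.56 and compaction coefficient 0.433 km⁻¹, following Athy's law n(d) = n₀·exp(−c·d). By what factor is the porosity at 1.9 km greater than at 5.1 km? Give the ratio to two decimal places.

4.00

n(d₁)/n(d₂) = e^(−c·d₁)/e^(−c·d₂) = e^{c(d₂−d₁)}
= exp(0.433 × 3.2) = exp(1.386) = 3.9972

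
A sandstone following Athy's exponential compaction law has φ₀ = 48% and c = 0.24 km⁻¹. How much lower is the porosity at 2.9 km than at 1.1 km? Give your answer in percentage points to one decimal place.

12.9 percentage points

φ(1.1) = 0.48·e^(−0.24×1.1) = 0.3686
φ(2.9) = 0.48·e^(−0.24×2.9) = 0.2393
Δφ = 0.3686 − 0.2393 = 0.1293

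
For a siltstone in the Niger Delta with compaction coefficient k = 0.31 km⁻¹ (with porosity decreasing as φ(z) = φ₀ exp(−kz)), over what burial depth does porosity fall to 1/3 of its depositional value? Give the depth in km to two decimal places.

3.54 km

φ/φ₀ = 1/3 ⇒ exp(−k·z) = 1/3 ⇒ z = ln(3) / k
z = 1.0986 / 0.31 = 3.544 km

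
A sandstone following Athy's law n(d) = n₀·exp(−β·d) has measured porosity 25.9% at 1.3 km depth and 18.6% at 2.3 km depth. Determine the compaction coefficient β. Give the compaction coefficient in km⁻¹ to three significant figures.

0.331 km⁻¹

Athy: n(d) = n₀ e^(−βd) ⇒ n₁/n₂ = e^{β(d₂−d₁)} ⇒ β = ln(n₁/n₂)/(d₂−d₁)
β = ln(0.259/0.186) / (2.3 − 1.3) = ln(1.392) / 1 = 0.3311 / 1 = 0.3311 km⁻¹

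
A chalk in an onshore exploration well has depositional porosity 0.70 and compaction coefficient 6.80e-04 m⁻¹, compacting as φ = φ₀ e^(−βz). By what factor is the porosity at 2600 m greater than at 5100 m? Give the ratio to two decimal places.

5.47

Working in km (1 km = 1000 m; β in km⁻¹ = β in m⁻¹ × 1000):
φ(z₁)/φ(z₂) = e^(−β·z₁)/e^(−β·z₂) = e^{β(z₂−z₁)}
= exp(0.68 × 2.5) = exp(1.7) = 5.4739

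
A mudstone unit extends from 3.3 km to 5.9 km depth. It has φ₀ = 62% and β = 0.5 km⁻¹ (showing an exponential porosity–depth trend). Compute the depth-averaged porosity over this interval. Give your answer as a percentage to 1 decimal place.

⟨φ⟩ = (1/(z₂−z₁)) ∫ φ₀ e^(−βz) dz = φ₀·(e^(−β·z₁) − e^(−β·z₂)) / (β·(z₂−z₁))
e^(−0.5×3.3) = 0.1920; e^(−0.5×5.9) = 0.0523
⟨φ⟩ = 0.62 × (0.1920 − 0.0523) / (0.5 × 2.6) = 0.62 × 0.1075 = 0.0666

6.7%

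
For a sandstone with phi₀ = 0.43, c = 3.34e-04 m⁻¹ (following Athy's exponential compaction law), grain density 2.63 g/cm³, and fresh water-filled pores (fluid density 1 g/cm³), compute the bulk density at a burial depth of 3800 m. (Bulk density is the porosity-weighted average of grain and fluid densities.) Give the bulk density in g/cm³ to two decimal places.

2.43 g/cm³

Working in km (1 km = 1000 m; c in km⁻¹ = c in m⁻¹ × 1000):
Porosity at depth: phi = 0.43·exp(−0.334×3.8) = 0.43×0.2811 = 0.1209
Bulk density: ρ_b = (1−phi)ρ_g + phi·ρ_f = 0.8791×2.63 + 0.1209×1
       = 2.312 + 0.121 = 2.433 g/cm³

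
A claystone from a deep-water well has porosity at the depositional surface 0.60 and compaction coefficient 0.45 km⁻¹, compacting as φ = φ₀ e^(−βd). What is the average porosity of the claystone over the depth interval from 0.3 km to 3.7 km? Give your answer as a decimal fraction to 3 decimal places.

⟨φ⟩ = (1/(d₂−d₁)) ∫ φ₀ e^(−βd) dd = φ₀·(e^(−β·d₁) − e^(−β·d₂)) / (β·(d₂−d₁))
e^(−0.45×0.3) = 0.8737; e^(−0.45×3.7) = 0.1892
⟨φ⟩ = 0.6 × (0.8737 − 0.1892) / (0.45 × 3.4) = 0.6 × 0.4474 = 0.2684

0.268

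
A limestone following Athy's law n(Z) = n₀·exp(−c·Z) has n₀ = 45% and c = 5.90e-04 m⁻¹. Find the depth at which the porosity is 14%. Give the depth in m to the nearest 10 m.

1980 m

Working in km (1 km = 1000 m; c in km⁻¹ = c in m⁻¹ × 1000):
Invert Athy's law: Z = ln(n₀/n) / c
Z = ln(0.45/0.14) / 0.59 = ln(3.214) / 0.59 = 1.1676 / 0.59 = 1.979 km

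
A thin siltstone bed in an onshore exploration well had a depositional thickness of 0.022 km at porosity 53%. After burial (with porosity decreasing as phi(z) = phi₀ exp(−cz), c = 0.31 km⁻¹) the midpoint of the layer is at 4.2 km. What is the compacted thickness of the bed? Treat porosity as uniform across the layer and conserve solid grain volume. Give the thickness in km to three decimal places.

Porosity at 4.2 km: phi = 0.53·exp(−0.31×4.2) = 0.1442
Solid-volume conservation: h(1−phi) = h₀(1−phi₀) ⇒ h = h₀·(1−phi₀)/(1−phi)
h = 0.022 × (1 − 0.53)/(1 − 0.1442) = 0.022 × 0.5492 = 0.0121 km

0.012 km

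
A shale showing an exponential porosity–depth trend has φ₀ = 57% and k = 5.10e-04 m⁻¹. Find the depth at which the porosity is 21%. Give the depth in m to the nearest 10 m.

Working in km (1 km = 1000 m; k in km⁻¹ = k in m⁻¹ × 1000):
Invert Athy's law: d = ln(φ₀/φ) / k
d = ln(0.57/0.21) / 0.51 = ln(2.714) / 0.51 = 0.9985 / 0.51 = 1.958 km

1960 m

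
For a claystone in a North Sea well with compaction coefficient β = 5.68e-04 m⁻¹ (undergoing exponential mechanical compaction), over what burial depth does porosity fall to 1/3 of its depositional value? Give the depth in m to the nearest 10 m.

Working in km (1 km = 1000 m; β in km⁻¹ = β in m⁻¹ × 1000):
n/n₀ = 1/3 ⇒ exp(−β·z) = 1/3 ⇒ z = ln(3) / β
z = 1.0986 / 0.568 = 1.934 km

1930 m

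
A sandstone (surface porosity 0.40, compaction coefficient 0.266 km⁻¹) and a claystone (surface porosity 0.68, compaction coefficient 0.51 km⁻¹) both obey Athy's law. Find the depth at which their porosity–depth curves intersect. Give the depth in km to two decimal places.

Set phi₀ₐ e^(−βₐd) = phi₀ᵦ e^(−βᵦd) ⇒ ln(phi₀ₐ/phi₀ᵦ) = (βₐ − βᵦ)·d
d = ln(0.4/0.68) / (0.266 − 0.51) = -0.5306 / -0.244 = 2.175 km

2.17 km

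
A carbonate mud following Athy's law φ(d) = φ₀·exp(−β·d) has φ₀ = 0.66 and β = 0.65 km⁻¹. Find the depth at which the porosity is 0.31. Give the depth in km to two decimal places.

Invert Athy's law: d = ln(φ₀/φ) / β
d = ln(0.66/0.31) / 0.65 = ln(2.129) / 0.65 = 0.7557 / 0.65 = 1.163 km

1.16 km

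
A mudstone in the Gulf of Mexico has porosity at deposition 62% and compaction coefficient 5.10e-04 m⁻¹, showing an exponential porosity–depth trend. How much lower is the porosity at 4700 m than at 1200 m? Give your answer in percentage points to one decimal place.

28.0 percentage points

Working in km (1 km = 1000 m; k in km⁻¹ = k in m⁻¹ × 1000):
φ(1.2) = 0.62·e^(−0.51×1.2) = 0.3362
φ(4.7) = 0.62·e^(−0.51×4.7) = 0.0564
Δφ = 0.3362 − 0.0564 = 0.2798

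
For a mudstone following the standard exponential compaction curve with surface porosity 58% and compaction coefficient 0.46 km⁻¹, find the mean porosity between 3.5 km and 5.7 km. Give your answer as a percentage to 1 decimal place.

⟨n⟩ = (1/(z₂−z₁)) ∫ n₀ e^(−cz) dz = n₀·(e^(−c·z₁) − e^(−c·z₂)) / (c·(z₂−z₁))
e^(−0.46×3.5) = 0.1999; e^(−0.46×5.7) = 0.0727
⟨n⟩ = 0.58 × (0.1999 − 0.0727) / (0.46 × 2.2) = 0.58 × 0.1257 = 0.0729

7.3%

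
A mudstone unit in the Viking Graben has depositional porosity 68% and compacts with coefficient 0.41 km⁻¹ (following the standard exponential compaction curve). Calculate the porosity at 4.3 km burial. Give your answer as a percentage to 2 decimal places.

11.66%

n = n₀·exp(−β·Z) = 0.68 × exp(−0.41 × 4.3) = 0.68 × exp(−1.763)
  = 0.68 × 0.1715 = 0.1166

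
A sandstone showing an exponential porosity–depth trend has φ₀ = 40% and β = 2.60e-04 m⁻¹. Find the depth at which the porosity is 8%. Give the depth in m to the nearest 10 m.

6190 m

Working in km (1 km = 1000 m; β in km⁻¹ = β in m⁻¹ × 1000):
Invert Athy's law: d = ln(φ₀/φ) / β
d = ln(0.4/0.08) / 0.26 = ln(5) / 0.26 = 1.6094 / 0.26 = 6.190 km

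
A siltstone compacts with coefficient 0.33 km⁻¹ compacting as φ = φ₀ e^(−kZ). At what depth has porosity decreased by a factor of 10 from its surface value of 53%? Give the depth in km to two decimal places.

6.98 km

φ/φ₀ = 1/10 ⇒ exp(−k·Z) = 1/10 ⇒ Z = ln(10) / k
Z = 2.3026 / 0.33 = 6.978 km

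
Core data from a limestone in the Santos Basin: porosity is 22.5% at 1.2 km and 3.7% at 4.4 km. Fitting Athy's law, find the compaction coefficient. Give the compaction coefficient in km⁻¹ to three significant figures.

0.564 km⁻¹

Athy: phi(Z) = phi₀ e^(−βZ) ⇒ phi₁/phi₂ = e^{β(Z₂−Z₁)} ⇒ β = ln(phi₁/phi₂)/(Z₂−Z₁)
β = ln(0.225/0.037) / (4.4 − 1.2) = ln(6.081) / 3.2 = 1.8052 / 3.2 = 0.5641 km⁻¹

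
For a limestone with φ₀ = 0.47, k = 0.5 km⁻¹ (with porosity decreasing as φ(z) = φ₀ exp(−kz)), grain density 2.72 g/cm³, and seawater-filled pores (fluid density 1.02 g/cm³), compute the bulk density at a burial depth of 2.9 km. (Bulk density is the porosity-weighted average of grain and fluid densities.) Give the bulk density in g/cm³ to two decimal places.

2.53 g/cm³

Porosity at depth: φ = 0.47·exp(−0.5×2.9) = 0.47×0.2346 = 0.1102
Bulk density: ρ_b = (1−φ)ρ_g + φ·ρ_f = 0.8898×2.72 + 0.1102×1.02
       = 2.420 + 0.112 = 2.533 g/cm³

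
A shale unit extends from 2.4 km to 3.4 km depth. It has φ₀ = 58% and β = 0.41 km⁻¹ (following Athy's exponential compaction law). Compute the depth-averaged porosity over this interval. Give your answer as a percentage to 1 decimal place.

17.8%

⟨φ⟩ = (1/(z₂−z₁)) ∫ φ₀ e^(−βz) dz = φ₀·(e^(−β·z₁) − e^(−β·z₂)) / (β·(z₂−z₁))
e^(−0.41×2.4) = 0.3738; e^(−0.41×3.4) = 0.2481
⟨φ⟩ = 0.58 × (0.3738 − 0.2481) / (0.41 × 1) = 0.58 × 0.3067 = 0.1779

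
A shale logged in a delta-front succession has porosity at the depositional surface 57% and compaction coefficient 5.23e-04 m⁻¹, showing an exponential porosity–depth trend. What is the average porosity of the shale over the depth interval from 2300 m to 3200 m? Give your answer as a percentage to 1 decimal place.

Working in km (1 km = 1000 m; c in km⁻¹ = c in m⁻¹ × 1000):
⟨φ⟩ = (1/(Z₂−Z₁)) ∫ φ₀ e^(−cZ) dZ = φ₀·(e^(−c·Z₁) − e^(−c·Z₂)) / (c·(Z₂−Z₁))
e^(−0.523×2.3) = 0.3003; e^(−0.523×3.2) = 0.1876
⟨φ⟩ = 0.57 × (0.3003 − 0.1876) / (0.523 × 0.9) = 0.57 × 0.2395 = 0.1365

13.7%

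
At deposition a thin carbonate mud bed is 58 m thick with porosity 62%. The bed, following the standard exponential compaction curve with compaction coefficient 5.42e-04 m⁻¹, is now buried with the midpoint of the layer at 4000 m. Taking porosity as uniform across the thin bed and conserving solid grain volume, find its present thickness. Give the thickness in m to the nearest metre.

Working in km (1 km = 1000 m; c in km⁻¹ = c in m⁻¹ × 1000):
Porosity at 4 km: φ = 0.62·exp(−0.542×4) = 0.0709
Solid-volume conservation: h(1−φ) = h₀(1−φ₀) ⇒ h = h₀·(1−φ₀)/(1−φ)
h = 0.058 × (1 − 0.62)/(1 − 0.0709) = 0.058 × 0.4090 = 0.0237 km

24 m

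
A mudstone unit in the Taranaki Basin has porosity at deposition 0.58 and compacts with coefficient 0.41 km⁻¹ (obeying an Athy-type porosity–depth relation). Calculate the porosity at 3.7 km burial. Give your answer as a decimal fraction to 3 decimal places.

phi = phi₀·exp(−k·z) = 0.58 × exp(−0.41 × 3.7) = 0.58 × exp(−1.517)
  = 0.58 × 0.2194 = 0.1272

0.127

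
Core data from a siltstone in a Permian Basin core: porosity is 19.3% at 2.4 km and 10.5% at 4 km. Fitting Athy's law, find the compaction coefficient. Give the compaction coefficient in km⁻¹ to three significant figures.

0.380 km⁻¹

Athy: n(Z) = n₀ e^(−βZ) ⇒ n₁/n₂ = e^{β(Z₂−Z₁)} ⇒ β = ln(n₁/n₂)/(Z₂−Z₁)
β = ln(0.193/0.105) / (4 − 2.4) = ln(1.838) / 1.6 = 0.6087 / 1.6 = 0.3805 km⁻¹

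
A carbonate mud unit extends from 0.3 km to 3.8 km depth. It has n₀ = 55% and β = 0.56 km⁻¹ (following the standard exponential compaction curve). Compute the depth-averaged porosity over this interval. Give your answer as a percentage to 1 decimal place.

⟨n⟩ = (1/(d₂−d₁)) ∫ n₀ e^(−βd) dd = n₀·(e^(−β·d₁) − e^(−β·d₂)) / (β·(d₂−d₁))
e^(−0.56×0.3) = 0.8454; e^(−0.56×3.8) = 0.1191
⟨n⟩ = 0.55 × (0.8454 − 0.1191) / (0.56 × 3.5) = 0.55 × 0.3706 = 0.2038

20.4%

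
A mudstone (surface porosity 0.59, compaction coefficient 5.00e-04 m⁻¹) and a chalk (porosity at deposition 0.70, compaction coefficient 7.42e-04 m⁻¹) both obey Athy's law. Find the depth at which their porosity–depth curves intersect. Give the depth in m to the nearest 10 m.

Working in km (1 km = 1000 m; k in km⁻¹ = k in m⁻¹ × 1000):
Set n₀ₐ e^(−kₐd) = n₀ᵦ e^(−kᵦd) ⇒ ln(n₀ₐ/n₀ᵦ) = (kₐ − kᵦ)·d
d = ln(0.59/0.7) / (0.5 − 0.742) = -0.1710 / -0.242 = 0.706 km

710 m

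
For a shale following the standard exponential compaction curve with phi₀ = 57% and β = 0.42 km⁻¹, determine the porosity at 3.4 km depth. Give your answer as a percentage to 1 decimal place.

phi = phi₀·exp(−β·d) = 0.57 × exp(−0.42 × 3.4) = 0.57 × exp(−1.428)
  = 0.57 × 0.2398 = 0.1367

13.7%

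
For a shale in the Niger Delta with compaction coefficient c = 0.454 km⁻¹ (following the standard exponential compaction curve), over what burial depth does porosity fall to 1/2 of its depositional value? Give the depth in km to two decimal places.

φ/φ₀ = 1/2 ⇒ exp(−c·d) = 1/2 ⇒ d = ln(2) / c
d = 0.6931 / 0.454 = 1.527 km

1.53 km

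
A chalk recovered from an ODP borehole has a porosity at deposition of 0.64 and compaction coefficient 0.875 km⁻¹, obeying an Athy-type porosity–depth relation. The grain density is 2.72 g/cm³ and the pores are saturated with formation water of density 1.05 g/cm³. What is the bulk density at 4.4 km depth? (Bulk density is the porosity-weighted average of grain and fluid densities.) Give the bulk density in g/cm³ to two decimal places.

Porosity at depth: phi = 0.64·exp(−0.875×4.4) = 0.64×0.0213 = 0.0136
Bulk density: ρ_b = (1−phi)ρ_g + phi·ρ_f = 0.9864×2.72 + 0.0136×1.05
       = 2.683 + 0.014 = 2.697 g/cm³

2.70 g/cm³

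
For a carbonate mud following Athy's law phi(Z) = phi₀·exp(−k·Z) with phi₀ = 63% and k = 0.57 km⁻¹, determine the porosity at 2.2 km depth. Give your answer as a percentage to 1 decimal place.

18.0%

phi = phi₀·exp(−k·Z) = 0.63 × exp(−0.57 × 2.2) = 0.63 × exp(−1.254)
  = 0.63 × 0.2854 = 0.1798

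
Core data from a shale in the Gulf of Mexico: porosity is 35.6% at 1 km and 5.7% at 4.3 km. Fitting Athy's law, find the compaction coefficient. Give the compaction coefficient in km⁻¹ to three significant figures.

0.555 km⁻¹

Athy: n(Z) = n₀ e^(−βZ) ⇒ n₁/n₂ = e^{β(Z₂−Z₁)} ⇒ β = ln(n₁/n₂)/(Z₂−Z₁)
β = ln(0.356/0.057) / (4.3 − 1) = ln(6.246) / 3.3 = 1.8319 / 3.3 = 0.5551 km⁻¹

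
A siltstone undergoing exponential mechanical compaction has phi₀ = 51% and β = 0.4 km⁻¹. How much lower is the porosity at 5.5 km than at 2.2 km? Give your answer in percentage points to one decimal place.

phi(2.2) = 0.51·e^(−0.4×2.2) = 0.2115
phi(5.5) = 0.51·e^(−0.4×5.5) = 0.0565
Δphi = 0.2115 − 0.0565 = 0.1550

15.5 percentage points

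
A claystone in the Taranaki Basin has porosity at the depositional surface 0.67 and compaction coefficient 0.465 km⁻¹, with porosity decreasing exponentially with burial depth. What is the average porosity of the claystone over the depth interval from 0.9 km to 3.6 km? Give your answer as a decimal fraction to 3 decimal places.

0.251

⟨n⟩ = (1/(Z₂−Z₁)) ∫ n₀ e^(−βZ) dZ = n₀·(e^(−β·Z₁) − e^(−β·Z₂)) / (β·(Z₂−Z₁))
e^(−0.465×0.9) = 0.6580; e^(−0.465×3.6) = 0.1875
⟨n⟩ = 0.67 × (0.6580 − 0.1875) / (0.465 × 2.7) = 0.67 × 0.3748 = 0.2511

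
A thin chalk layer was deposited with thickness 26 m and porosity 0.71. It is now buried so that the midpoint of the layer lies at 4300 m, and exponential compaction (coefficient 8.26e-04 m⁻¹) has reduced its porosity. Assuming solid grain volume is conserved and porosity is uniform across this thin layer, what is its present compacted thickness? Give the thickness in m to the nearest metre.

8 m

Working in km (1 km = 1000 m; β in km⁻¹ = β in m⁻¹ × 1000):
Porosity at 4.3 km: φ = 0.71·exp(−0.826×4.3) = 0.0204
Solid-volume conservation: h(1−φ) = h₀(1−φ₀) ⇒ h = h₀·(1−φ₀)/(1−φ)
h = 0.026 × (1 − 0.71)/(1 − 0.0204) = 0.026 × 0.2960 = 0.0077 km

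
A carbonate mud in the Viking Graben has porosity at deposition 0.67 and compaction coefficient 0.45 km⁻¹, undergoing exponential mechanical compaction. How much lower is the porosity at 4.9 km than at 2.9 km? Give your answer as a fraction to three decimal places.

0.108

φ(2.9) = 0.67·e^(−0.45×2.9) = 0.1817
φ(4.9) = 0.67·e^(−0.45×4.9) = 0.0739
Δφ = 0.1817 − 0.0739 = 0.1078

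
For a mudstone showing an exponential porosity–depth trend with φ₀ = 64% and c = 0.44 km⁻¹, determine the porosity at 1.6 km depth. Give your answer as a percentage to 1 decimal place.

31.7%

φ = φ₀·exp(−c·Z) = 0.64 × exp(−0.44 × 1.6) = 0.64 × exp(−0.704)
  = 0.64 × 0.4946 = 0.3165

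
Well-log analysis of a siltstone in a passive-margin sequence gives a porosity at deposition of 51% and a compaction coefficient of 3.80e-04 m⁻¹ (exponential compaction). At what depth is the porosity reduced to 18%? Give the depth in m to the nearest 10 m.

Working in km (1 km = 1000 m; β in km⁻¹ = β in m⁻¹ × 1000):
Invert Athy's law: d = ln(φ₀/φ) / β
d = ln(0.51/0.18) / 0.38 = ln(2.833) / 0.38 = 1.0415 / 0.38 = 2.741 km

2740 m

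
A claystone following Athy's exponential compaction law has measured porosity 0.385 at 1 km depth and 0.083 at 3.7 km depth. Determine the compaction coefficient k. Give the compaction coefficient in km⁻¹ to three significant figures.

0.568 km⁻¹

Athy: phi(d) = phi₀ e^(−kd) ⇒ phi₁/phi₂ = e^{k(d₂−d₁)} ⇒ k = ln(phi₁/phi₂)/(d₂−d₁)
k = ln(0.385/0.083) / (3.7 − 1) = ln(4.639) / 2.7 = 1.5344 / 2.7 = 0.5683 km⁻¹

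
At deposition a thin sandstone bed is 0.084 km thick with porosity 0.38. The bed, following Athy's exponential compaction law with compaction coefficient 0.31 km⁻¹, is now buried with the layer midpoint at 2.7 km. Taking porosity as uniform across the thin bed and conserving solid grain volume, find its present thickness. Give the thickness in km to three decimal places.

0.062 km

Porosity at 2.7 km: phi = 0.38·exp(−0.31×2.7) = 0.1645
Solid-volume conservation: h(1−phi) = h₀(1−phi₀) ⇒ h = h₀·(1−phi₀)/(1−phi)
h = 0.084 × (1 − 0.38)/(1 − 0.1645) = 0.084 × 0.7421 = 0.0623 km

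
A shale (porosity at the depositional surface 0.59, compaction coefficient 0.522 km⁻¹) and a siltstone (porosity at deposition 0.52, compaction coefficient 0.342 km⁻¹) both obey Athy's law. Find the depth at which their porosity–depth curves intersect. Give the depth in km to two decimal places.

Set φ₀ₐ e^(−kₐd) = φ₀ᵦ e^(−kᵦd) ⇒ ln(φ₀ₐ/φ₀ᵦ) = (kₐ − kᵦ)·d
d = ln(0.59/0.52) / (0.522 − 0.342) = 0.1263 / 0.18 = 0.702 km

0.70 km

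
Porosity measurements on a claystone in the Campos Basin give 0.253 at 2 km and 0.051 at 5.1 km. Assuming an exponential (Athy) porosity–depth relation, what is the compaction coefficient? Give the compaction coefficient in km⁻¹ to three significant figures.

Athy: φ(z) = φ₀ e^(−βz) ⇒ φ₁/φ₂ = e^{β(z₂−z₁)} ⇒ β = ln(φ₁/φ₂)/(z₂−z₁)
β = ln(0.253/0.051) / (5.1 − 2) = ln(4.961) / 3.1 = 1.6016 / 3.1 = 0.5166 km⁻¹

0.517 km⁻¹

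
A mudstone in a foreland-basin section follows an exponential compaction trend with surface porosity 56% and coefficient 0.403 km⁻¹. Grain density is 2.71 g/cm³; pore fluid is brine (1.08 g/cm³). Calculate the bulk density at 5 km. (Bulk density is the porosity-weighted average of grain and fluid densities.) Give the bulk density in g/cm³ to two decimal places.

2.59 g/cm³

Porosity at depth: phi = 0.56·exp(−0.403×5) = 0.56×0.1333 = 0.0747
Bulk density: ρ_b = (1−phi)ρ_g + phi·ρ_f = 0.9253×2.71 + 0.0747×1.08
       = 2.508 + 0.081 = 2.588 g/cm³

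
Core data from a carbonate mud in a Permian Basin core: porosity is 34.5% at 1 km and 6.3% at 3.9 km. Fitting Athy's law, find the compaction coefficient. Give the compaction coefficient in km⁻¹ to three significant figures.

Athy: n(Z) = n₀ e^(−kZ) ⇒ n₁/n₂ = e^{k(Z₂−Z₁)} ⇒ k = ln(n₁/n₂)/(Z₂−Z₁)
k = ln(0.345/0.063) / (3.9 − 1) = ln(5.476) / 2.9 = 1.7004 / 2.9 = 0.5863 km⁻¹

0.586 km⁻¹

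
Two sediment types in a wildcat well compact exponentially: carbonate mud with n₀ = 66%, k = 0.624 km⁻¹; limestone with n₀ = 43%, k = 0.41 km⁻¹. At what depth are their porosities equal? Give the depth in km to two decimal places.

Set n₀ₐ e^(−kₐZ) = n₀ᵦ e^(−kᵦZ) ⇒ ln(n₀ₐ/n₀ᵦ) = (kₐ − kᵦ)·Z
Z = ln(0.66/0.43) / (0.624 − 0.41) = 0.4285 / 0.214 = 2.002 km

2.00 km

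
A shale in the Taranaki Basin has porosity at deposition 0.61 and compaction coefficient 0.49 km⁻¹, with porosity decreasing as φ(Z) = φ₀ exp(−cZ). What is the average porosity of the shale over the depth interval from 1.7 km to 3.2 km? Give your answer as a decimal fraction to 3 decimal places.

0.188

⟨φ⟩ = (1/(Z₂−Z₁)) ∫ φ₀ e^(−cZ) dZ = φ₀·(e^(−c·Z₁) − e^(−c·Z₂)) / (c·(Z₂−Z₁))
e^(−0.49×1.7) = 0.4347; e^(−0.49×3.2) = 0.2085
⟨φ⟩ = 0.61 × (0.4347 − 0.2085) / (0.49 × 1.5) = 0.61 × 0.3079 = 0.1878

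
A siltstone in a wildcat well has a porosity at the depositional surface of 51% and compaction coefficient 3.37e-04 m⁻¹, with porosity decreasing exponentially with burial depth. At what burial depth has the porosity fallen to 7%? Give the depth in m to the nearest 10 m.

5890 m

Working in km (1 km = 1000 m; c in km⁻¹ = c in m⁻¹ × 1000):
Invert Athy's law: d = ln(φ₀/φ) / c
d = ln(0.51/0.07) / 0.337 = ln(7.286) / 0.337 = 1.9859 / 0.337 = 5.893 km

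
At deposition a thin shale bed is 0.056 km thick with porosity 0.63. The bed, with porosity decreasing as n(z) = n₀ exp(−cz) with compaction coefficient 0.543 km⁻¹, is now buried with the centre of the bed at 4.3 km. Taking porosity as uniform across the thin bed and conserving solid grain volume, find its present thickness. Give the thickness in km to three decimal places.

Porosity at 4.3 km: n = 0.63·exp(−0.543×4.3) = 0.0610
Solid-volume conservation: h(1−n) = h₀(1−n₀) ⇒ h = h₀·(1−n₀)/(1−n)
h = 0.056 × (1 − 0.63)/(1 − 0.0610) = 0.056 × 0.3940 = 0.0221 km

0.022 km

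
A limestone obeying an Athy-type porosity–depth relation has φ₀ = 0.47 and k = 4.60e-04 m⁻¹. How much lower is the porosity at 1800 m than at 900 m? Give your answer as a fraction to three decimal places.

Working in km (1 km = 1000 m; k in km⁻¹ = k in m⁻¹ × 1000):
φ(0.9) = 0.47·e^(−0.46×0.9) = 0.3107
φ(1.8) = 0.47·e^(−0.46×1.8) = 0.2054
Δφ = 0.3107 − 0.2054 = 0.1053

0.105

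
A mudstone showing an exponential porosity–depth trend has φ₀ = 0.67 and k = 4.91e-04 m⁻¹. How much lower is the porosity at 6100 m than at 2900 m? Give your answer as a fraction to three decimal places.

0.128

Working in km (1 km = 1000 m; k in km⁻¹ = k in m⁻¹ × 1000):
φ(2.9) = 0.67·e^(−0.491×2.9) = 0.1613
φ(6.1) = 0.67·e^(−0.491×6.1) = 0.0335
Δφ = 0.1613 − 0.0335 = 0.1278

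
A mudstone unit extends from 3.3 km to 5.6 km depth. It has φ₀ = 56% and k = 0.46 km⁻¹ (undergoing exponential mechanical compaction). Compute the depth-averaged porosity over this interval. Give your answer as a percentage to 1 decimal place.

7.6%

⟨φ⟩ = (1/(d₂−d₁)) ∫ φ₀ e^(−kd) dd = φ₀·(e^(−k·d₁) − e^(−k·d₂)) / (k·(d₂−d₁))
e^(−0.46×3.3) = 0.2191; e^(−0.46×5.6) = 0.0761
⟨φ⟩ = 0.56 × (0.2191 − 0.0761) / (0.46 × 2.3) = 0.56 × 0.1352 = 0.0757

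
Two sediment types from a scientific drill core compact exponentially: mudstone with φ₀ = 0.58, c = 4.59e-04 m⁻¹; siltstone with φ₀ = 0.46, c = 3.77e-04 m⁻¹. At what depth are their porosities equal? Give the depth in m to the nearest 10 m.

Working in km (1 km = 1000 m; c in km⁻¹ = c in m⁻¹ × 1000):
Set φ₀ₐ e^(−cₐz) = φ₀ᵦ e^(−cᵦz) ⇒ ln(φ₀ₐ/φ₀ᵦ) = (cₐ − cᵦ)·z
z = ln(0.58/0.46) / (0.459 − 0.377) = 0.2318 / 0.082 = 2.827 km

2830 m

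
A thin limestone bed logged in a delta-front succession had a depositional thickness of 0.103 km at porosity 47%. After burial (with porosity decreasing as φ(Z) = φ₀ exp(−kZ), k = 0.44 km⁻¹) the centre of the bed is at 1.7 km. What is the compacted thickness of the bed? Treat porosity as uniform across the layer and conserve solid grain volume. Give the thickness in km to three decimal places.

Porosity at 1.7 km: φ = 0.47·exp(−0.44×1.7) = 0.2225
Solid-volume conservation: h(1−φ) = h₀(1−φ₀) ⇒ h = h₀·(1−φ₀)/(1−φ)
h = 0.103 × (1 − 0.47)/(1 − 0.2225) = 0.103 × 0.6816 = 0.0702 km

0.070 km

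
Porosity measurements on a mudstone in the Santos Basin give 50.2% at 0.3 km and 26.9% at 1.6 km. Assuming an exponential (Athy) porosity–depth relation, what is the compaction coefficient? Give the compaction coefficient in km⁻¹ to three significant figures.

0.480 km⁻¹

Athy: φ(Z) = φ₀ e^(−βZ) ⇒ φ₁/φ₂ = e^{β(Z₂−Z₁)} ⇒ β = ln(φ₁/φ₂)/(Z₂−Z₁)
β = ln(0.502/0.269) / (1.6 − 0.3) = ln(1.866) / 1.3 = 0.6239 / 1.3 = 0.4799 km⁻¹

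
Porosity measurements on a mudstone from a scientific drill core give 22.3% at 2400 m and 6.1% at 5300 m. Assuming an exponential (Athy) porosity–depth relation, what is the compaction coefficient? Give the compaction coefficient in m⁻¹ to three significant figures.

Working in km (1 km = 1000 m; β in km⁻¹ = β in m⁻¹ × 1000):
Athy: n(z) = n₀ e^(−βz) ⇒ n₁/n₂ = e^{β(z₂−z₁)} ⇒ β = ln(n₁/n₂)/(z₂−z₁)
β = ln(0.223/0.061) / (5.3 − 2.4) = ln(3.656) / 2.9 = 1.2963 / 2.9 = 0.447 km⁻¹

0.000447 m⁻¹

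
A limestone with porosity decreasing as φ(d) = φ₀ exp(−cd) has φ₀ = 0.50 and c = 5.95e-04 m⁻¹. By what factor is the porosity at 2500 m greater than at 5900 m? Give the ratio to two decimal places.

Working in km (1 km = 1000 m; c in km⁻¹ = c in m⁻¹ × 1000):
φ(d₁)/φ(d₂) = e^(−c·d₁)/e^(−c·d₂) = e^{c(d₂−d₁)}
= exp(0.595 × 3.4) = exp(2.023) = 7.5610

7.56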